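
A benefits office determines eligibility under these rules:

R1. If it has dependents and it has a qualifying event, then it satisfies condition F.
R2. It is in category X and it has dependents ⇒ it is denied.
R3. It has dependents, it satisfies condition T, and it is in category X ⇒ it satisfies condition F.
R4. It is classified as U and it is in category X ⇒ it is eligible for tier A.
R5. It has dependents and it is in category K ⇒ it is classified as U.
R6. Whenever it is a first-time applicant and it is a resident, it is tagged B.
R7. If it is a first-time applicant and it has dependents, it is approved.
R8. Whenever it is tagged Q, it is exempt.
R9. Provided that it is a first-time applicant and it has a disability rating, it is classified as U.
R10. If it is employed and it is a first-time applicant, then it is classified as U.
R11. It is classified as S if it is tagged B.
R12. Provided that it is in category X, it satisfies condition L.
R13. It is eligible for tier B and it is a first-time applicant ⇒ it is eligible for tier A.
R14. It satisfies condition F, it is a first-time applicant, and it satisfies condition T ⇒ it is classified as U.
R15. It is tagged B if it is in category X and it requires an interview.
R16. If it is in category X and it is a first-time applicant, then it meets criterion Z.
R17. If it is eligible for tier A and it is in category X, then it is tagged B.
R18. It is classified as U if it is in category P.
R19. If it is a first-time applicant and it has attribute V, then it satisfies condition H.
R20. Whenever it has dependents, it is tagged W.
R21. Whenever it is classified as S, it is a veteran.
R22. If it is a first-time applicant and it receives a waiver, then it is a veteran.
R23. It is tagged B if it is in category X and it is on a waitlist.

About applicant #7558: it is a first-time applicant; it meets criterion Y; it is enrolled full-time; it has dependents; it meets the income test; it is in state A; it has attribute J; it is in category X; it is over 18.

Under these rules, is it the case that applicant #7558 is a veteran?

Forward chaining from the given facts derives: is denied, is approved, satisfies condition L, meets criterion Z, is tagged W.
Rules concluding "it is a veteran": R21 needs "it is classified as S"; R22 needs "it receives a waiver" — none of these are established.

No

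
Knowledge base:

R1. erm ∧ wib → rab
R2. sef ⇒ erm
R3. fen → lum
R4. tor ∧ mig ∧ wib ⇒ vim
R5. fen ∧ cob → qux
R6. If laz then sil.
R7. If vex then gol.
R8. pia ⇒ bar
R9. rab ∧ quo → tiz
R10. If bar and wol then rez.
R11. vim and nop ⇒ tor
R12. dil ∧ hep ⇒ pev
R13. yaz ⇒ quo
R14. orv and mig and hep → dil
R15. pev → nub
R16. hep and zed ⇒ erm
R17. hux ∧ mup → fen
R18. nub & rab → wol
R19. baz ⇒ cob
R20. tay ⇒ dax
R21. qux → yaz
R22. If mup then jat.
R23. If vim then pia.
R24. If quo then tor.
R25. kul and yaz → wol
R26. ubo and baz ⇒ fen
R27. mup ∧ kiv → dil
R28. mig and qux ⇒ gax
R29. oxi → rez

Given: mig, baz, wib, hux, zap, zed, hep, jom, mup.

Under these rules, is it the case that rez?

No

Forward chaining from the given facts derives: erm, fen, cob, jat, rab, lum, qux, yaz, gax, quo, tor, vim, tiz, pia, bar.
Rules concluding rez: R10 needs wol; R29 needs oxi — none of these are established.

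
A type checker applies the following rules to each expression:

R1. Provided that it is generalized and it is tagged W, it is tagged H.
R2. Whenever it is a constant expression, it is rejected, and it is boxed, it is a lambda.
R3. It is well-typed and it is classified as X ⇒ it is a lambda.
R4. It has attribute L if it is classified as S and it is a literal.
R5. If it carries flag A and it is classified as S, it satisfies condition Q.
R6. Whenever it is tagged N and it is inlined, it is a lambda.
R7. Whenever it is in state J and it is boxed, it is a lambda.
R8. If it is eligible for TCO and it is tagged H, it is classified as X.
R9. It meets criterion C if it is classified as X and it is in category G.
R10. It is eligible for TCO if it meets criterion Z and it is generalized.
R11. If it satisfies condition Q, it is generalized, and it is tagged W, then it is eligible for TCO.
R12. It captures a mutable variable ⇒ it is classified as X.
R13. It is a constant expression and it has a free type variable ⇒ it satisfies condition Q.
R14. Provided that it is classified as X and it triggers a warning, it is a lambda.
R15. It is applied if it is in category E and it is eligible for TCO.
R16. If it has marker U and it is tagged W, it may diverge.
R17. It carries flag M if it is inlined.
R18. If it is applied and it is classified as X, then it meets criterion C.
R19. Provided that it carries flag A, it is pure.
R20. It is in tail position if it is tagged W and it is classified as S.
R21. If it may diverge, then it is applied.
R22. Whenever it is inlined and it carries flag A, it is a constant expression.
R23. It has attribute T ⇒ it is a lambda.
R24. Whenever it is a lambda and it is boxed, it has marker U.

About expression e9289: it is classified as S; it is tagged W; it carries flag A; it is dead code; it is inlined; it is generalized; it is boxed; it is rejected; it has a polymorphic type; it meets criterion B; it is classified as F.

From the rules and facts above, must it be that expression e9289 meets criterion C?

By R1 (it is generalized, it is tagged W): it is tagged H.
By R5 (it carries flag A, it is classified as S): it satisfies condition Q.
By R11 (it satisfies condition Q, it is generalized, it is tagged W): it is eligible for TCO.
By R22 (it is inlined, it carries flag A): it is a constant expression.
By R2 (it is a constant expression, it is rejected, it is boxed): it is a lambda.
By R8 (it is eligible for TCO, it is tagged H): it is classified as X.
By R24 (it is a lambda, it is boxed): it has marker U.
By R16 (it has marker U, it is tagged W): it may diverge.
By R21 (it may diverge): it is applied.
By R18 (it is applied, it is classified as X): it meets criterion C.

Yes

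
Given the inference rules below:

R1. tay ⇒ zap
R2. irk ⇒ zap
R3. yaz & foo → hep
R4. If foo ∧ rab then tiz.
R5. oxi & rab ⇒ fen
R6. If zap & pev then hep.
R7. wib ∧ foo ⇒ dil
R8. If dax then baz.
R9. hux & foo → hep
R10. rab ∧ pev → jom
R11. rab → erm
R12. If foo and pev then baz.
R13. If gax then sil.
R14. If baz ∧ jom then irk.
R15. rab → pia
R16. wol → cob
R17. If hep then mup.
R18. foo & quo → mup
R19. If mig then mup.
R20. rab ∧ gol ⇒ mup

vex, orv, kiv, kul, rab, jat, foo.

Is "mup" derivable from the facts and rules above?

Forward chaining from the given facts derives: tiz, erm, pia.
Rules concluding mup: R17 needs hep; R18 needs quo; R19 needs mig; R20 needs gol — none of these are established.

No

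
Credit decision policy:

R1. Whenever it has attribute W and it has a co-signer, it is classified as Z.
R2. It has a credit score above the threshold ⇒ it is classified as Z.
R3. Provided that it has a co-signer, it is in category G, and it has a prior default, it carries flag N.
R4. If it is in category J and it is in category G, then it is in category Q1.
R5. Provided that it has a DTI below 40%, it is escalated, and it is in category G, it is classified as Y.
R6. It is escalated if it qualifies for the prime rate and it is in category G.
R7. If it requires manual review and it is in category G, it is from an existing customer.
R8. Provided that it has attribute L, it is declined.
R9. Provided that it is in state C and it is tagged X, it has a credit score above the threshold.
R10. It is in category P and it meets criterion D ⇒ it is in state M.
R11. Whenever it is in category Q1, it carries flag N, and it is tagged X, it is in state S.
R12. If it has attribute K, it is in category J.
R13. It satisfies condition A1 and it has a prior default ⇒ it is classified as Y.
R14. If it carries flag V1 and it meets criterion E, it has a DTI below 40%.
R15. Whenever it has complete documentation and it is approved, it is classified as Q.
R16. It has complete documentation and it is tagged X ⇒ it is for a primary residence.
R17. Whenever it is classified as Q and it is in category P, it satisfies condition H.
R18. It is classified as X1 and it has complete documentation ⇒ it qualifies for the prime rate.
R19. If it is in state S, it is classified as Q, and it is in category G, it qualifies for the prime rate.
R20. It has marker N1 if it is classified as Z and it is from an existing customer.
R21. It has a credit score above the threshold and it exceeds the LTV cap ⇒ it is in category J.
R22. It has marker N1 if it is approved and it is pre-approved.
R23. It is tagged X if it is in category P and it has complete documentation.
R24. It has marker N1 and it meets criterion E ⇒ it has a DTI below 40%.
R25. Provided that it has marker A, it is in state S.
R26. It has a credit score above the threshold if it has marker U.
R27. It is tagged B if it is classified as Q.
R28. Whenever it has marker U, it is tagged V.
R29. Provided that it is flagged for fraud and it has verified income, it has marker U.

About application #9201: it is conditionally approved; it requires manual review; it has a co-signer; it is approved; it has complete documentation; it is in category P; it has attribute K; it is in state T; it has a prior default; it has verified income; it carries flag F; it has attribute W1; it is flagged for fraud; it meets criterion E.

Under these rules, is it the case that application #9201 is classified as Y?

No

Forward chaining from the given facts derives: is in category J, is classified as Q, satisfies condition H, is tagged X, is tagged B, has marker U, is for a primary residence, has a credit score above the threshold, is tagged V, is classified as Z.
Rules concluding "it is classified as Y": R5 needs "it has a DTI below 40%"; R13 needs "it satisfies condition A1" — none of these are established.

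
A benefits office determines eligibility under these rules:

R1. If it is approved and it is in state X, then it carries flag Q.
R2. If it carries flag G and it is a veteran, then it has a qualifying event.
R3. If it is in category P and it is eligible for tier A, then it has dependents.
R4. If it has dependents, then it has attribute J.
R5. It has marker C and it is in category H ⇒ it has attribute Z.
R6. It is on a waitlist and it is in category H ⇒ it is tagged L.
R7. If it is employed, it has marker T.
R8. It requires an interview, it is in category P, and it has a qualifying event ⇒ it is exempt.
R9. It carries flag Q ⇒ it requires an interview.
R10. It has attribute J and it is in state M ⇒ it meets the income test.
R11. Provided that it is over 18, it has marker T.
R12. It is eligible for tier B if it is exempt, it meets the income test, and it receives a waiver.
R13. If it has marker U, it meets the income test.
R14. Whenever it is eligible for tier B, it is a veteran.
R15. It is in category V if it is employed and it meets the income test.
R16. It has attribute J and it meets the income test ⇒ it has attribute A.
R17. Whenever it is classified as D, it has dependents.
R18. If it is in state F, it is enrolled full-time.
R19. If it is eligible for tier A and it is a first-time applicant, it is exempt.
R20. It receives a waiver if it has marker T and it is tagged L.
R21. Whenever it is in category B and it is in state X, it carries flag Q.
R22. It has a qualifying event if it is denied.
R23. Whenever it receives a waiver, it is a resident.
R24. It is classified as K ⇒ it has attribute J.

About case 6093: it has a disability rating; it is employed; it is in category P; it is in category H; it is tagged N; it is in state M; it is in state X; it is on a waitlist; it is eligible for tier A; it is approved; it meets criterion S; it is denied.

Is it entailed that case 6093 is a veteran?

By R1 (it is approved, it is in state X): it carries flag Q.
By R3 (it is in category P, it is eligible for tier A): it has dependents.
By R4 (it has dependents): it has attribute J.
By R6 (it is on a waitlist, it is in category H): it is tagged L.
By R7 (it is employed): it has marker T.
By R9 (it carries flag Q): it requires an interview.
By R10 (it has attribute J, it is in state M): it meets the income test.
By R20 (it has marker T, it is tagged L): it receives a waiver.
By R22 (it is denied): it has a qualifying event.
By R8 (it requires an interview, it is in category P, it has a qualifying event): it is exempt.
By R12 (it is exempt, it meets the income test, it receives a waiver): it is eligible for tier B.
By R14 (it is eligible for tier B): it is a veteran.

Yes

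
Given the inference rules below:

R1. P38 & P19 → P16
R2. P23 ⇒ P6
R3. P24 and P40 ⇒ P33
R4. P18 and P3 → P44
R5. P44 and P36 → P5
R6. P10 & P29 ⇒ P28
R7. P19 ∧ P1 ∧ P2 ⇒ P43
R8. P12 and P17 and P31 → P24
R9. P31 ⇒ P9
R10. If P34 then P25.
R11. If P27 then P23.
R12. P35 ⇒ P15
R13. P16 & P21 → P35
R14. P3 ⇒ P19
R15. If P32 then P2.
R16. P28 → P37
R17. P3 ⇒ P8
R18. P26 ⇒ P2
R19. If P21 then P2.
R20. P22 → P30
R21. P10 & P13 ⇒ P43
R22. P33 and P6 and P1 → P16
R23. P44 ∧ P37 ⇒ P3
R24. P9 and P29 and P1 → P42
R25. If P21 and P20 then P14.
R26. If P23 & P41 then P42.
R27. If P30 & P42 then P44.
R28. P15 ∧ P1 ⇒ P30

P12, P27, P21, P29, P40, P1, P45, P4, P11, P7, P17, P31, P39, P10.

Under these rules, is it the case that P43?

Yes

P28  (by R6: P10, P29)
P24  (by R8: P12, P17, P31)
P9  (by R9: P31)
P23  (by R11: P27)
P37  (by R16: P28)
P2  (by R19: P21)
P42  (by R24: P9, P29, P1)
P6  (by R2: P23)
P33  (by R3: P24, P40)
P16  (by R22: P33, P6, P1)
P35  (by R13: P16, P21)
P15  (by R12: P35)
P30  (by R28: P15, P1)
P44  (by R27: P30, P42)
P3  (by R23: P44, P37)
P19  (by R14: P3)
P43  (by R7: P19, P1, P2)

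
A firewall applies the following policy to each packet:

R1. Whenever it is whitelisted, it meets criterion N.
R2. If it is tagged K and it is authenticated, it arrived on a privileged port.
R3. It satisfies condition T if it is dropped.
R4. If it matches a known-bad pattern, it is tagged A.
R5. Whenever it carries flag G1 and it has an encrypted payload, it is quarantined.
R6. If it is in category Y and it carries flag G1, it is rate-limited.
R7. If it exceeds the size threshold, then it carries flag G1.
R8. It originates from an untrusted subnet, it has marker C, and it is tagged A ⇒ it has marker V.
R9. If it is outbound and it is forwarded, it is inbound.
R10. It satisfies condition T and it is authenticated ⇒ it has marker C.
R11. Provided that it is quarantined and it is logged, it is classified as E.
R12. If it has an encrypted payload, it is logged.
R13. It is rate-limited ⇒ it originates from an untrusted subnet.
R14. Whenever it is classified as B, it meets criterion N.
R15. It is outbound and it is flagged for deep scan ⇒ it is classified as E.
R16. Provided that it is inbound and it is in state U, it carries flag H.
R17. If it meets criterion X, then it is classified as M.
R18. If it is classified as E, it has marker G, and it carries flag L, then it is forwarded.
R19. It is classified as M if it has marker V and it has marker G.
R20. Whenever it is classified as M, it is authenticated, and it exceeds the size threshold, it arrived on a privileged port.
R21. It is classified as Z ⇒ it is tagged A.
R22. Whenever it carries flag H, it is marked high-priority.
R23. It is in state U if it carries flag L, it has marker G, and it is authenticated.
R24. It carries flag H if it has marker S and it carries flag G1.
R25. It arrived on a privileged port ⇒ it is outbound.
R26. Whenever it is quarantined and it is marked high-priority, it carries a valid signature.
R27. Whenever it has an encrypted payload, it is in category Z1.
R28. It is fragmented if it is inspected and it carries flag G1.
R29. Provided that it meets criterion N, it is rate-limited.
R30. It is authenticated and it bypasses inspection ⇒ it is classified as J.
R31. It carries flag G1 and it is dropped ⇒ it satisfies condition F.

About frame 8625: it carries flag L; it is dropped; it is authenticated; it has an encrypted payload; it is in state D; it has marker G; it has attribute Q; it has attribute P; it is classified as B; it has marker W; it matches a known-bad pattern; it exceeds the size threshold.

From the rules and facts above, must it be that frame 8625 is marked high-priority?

By R3 (it is dropped): it satisfies condition T.
By R4 (it matches a known-bad pattern): it is tagged A.
By R7 (it exceeds the size threshold): it carries flag G1.
By R10 (it satisfies condition T, it is authenticated): it has marker C.
By R12 (it has an encrypted payload): it is logged.
By R14 (it is classified as B): it meets criterion N.
By R23 (it carries flag L, it has marker G, it is authenticated): it is in state U.
By R29 (it meets criterion N): it is rate-limited.
By R5 (it carries flag G1, it has an encrypted payload): it is quarantined.
By R11 (it is quarantined, it is logged): it is classified as E.
By R13 (it is rate-limited): it originates from an untrusted subnet.
By R18 (it is classified as E, it has marker G, it carries flag L): it is forwarded.
By R8 (it originates from an untrusted subnet, it has marker C, it is tagged A): it has marker V.
By R19 (it has marker V, it has marker G): it is classified as M.
By R20 (it is classified as M, it is authenticated, it exceeds the size threshold): it arrived on a privileged port.
By R25 (it arrived on a privileged port): it is outbound.
By R9 (it is outbound, it is forwarded): it is inbound.
By R16 (it is inbound, it is in state U): it carries flag H.
By R22 (it carries flag H): it is marked high-priority.

Yes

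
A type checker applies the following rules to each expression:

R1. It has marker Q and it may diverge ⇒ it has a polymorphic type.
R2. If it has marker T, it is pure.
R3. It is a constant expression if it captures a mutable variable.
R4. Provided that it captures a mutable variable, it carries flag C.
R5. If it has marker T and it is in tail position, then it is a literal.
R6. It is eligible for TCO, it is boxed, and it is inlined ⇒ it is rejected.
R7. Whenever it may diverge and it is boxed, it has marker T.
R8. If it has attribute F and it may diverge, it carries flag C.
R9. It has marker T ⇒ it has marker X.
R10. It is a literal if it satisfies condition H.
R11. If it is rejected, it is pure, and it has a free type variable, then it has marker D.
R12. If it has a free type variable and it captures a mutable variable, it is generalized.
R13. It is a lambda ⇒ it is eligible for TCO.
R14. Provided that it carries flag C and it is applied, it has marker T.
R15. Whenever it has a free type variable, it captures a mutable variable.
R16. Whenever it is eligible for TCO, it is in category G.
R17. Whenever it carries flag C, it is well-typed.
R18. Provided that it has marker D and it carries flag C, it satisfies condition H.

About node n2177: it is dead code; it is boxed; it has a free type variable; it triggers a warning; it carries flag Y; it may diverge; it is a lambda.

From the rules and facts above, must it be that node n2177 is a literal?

Forward chaining from the given facts derives: has marker T, has marker X, is eligible for TCO, captures a mutable variable, is in category G, is pure, is a constant expression, carries flag C, is generalized, is well-typed.
Rules concluding "it is a literal": R5 needs "it is in tail position"; R10 needs "it satisfies condition H" — none of these are established.

No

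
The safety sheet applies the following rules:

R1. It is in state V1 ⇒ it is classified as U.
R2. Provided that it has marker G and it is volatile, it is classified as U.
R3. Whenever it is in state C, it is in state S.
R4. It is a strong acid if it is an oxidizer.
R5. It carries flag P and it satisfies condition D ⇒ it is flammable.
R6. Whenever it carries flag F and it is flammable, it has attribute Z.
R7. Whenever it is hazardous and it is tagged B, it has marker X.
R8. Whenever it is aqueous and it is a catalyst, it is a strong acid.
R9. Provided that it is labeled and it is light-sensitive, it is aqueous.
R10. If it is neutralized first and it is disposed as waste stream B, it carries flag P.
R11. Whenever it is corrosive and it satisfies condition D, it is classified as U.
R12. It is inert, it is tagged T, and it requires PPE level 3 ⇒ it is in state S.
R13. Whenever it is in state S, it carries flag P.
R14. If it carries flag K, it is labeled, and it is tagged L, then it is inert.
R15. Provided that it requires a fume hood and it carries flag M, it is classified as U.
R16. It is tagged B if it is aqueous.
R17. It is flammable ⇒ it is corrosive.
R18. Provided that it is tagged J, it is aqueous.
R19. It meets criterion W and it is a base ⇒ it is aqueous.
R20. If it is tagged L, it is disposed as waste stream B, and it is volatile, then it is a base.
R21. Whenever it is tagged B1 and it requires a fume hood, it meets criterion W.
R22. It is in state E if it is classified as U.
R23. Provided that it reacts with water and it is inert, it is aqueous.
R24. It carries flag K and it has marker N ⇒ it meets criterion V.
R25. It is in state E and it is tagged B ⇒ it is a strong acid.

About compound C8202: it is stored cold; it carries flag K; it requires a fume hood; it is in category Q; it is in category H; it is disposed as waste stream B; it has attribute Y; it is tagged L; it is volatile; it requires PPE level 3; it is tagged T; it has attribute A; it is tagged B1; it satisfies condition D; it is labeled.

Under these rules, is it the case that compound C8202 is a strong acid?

Yes

By R14 (it carries flag K, it is labeled, it is tagged L): it is inert.
By R20 (it is tagged L, it is disposed as waste stream B, it is volatile): it is a base.
By R21 (it is tagged B1, it requires a fume hood): it meets criterion W.
By R12 (it is inert, it is tagged T, it requires PPE level 3): it is in state S.
By R13 (it is in state S): it carries flag P.
By R19 (it meets criterion W, it is a base): it is aqueous.
By R5 (it carries flag P, it satisfies condition D): it is flammable.
By R16 (it is aqueous): it is tagged B.
By R17 (it is flammable): it is corrosive.
By R11 (it is corrosive, it satisfies condition D): it is classified as U.
By R22 (it is classified as U): it is in state E.
By R25 (it is in state E, it is tagged B): it is a strong acid.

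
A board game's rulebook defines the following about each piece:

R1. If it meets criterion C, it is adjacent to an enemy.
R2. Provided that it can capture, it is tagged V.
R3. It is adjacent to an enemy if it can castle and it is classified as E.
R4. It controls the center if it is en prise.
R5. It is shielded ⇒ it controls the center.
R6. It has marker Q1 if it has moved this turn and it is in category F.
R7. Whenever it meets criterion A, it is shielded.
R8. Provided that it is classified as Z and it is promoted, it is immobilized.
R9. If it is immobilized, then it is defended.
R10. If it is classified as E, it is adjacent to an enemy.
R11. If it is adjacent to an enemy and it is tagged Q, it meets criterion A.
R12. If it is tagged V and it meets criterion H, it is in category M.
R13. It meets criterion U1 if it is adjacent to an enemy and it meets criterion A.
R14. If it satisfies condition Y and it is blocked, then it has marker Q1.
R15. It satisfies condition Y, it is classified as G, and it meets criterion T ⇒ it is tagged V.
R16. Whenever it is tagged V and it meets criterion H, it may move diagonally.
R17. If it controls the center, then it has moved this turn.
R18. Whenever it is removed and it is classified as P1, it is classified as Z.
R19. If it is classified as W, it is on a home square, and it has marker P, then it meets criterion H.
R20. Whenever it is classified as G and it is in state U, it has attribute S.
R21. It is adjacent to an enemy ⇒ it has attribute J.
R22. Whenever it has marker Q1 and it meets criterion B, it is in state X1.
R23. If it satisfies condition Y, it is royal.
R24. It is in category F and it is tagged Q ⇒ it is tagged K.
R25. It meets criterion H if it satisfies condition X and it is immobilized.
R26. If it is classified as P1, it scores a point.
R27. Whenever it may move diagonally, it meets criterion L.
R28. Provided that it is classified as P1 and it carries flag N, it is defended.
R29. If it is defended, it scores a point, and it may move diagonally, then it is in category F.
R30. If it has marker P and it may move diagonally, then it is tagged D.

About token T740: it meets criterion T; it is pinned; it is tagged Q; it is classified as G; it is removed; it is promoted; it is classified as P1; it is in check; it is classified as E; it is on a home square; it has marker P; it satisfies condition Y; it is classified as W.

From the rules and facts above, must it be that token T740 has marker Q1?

Yes

By R10 (it is classified as E): it is adjacent to an enemy.
By R11 (it is adjacent to an enemy, it is tagged Q): it meets criterion A.
By R15 (it satisfies condition Y, it is classified as G, it meets criterion T): it is tagged V.
By R18 (it is removed, it is classified as P1): it is classified as Z.
By R19 (it is classified as W, it is on a home square, it has marker P): it meets criterion H.
By R26 (it is classified as P1): it scores a point.
By R7 (it meets criterion A): it is shielded.
By R8 (it is classified as Z, it is promoted): it is immobilized.
By R9 (it is immobilized): it is defended.
By R16 (it is tagged V, it meets criterion H): it may move diagonally.
By R29 (it is defended, it scores a point, it may move diagonally): it is in category F.
By R5 (it is shielded): it controls the center.
By R17 (it controls the center): it has moved this turn.
By R6 (it has moved this turn, it is in category F): it has marker Q1.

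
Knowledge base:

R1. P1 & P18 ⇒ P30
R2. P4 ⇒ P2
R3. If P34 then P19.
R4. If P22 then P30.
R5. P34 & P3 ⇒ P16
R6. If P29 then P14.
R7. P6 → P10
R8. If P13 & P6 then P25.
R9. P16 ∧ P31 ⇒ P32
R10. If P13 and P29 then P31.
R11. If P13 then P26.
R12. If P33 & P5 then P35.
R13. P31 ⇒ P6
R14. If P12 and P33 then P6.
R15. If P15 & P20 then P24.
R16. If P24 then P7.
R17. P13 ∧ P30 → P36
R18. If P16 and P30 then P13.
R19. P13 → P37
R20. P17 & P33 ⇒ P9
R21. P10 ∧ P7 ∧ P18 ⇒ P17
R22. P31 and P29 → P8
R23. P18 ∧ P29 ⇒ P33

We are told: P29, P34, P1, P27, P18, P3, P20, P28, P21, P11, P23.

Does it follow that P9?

No

Forward chaining from the given facts derives: P30, P19, P16, P14, P13, P37, P33, P31, P26, P6, P36, P8, P10, P25, P32.
The only rule concluding P9 is R20, which needs P17; that is never established.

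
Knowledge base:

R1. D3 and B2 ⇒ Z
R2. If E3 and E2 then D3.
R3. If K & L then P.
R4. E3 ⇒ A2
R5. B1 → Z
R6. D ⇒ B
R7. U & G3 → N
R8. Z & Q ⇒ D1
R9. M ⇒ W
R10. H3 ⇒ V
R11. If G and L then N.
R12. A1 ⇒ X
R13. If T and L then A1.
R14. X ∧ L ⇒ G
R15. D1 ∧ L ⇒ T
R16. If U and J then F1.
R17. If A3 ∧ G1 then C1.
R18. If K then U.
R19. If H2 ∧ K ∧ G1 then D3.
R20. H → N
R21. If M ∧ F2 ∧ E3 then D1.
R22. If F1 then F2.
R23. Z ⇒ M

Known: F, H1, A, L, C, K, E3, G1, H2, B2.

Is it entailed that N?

No

Forward chaining from the given facts derives: P, A2, U, D3, Z, M, W.
Rules concluding N: R7 needs G3; R11 needs G; R20 needs H — none of these are established.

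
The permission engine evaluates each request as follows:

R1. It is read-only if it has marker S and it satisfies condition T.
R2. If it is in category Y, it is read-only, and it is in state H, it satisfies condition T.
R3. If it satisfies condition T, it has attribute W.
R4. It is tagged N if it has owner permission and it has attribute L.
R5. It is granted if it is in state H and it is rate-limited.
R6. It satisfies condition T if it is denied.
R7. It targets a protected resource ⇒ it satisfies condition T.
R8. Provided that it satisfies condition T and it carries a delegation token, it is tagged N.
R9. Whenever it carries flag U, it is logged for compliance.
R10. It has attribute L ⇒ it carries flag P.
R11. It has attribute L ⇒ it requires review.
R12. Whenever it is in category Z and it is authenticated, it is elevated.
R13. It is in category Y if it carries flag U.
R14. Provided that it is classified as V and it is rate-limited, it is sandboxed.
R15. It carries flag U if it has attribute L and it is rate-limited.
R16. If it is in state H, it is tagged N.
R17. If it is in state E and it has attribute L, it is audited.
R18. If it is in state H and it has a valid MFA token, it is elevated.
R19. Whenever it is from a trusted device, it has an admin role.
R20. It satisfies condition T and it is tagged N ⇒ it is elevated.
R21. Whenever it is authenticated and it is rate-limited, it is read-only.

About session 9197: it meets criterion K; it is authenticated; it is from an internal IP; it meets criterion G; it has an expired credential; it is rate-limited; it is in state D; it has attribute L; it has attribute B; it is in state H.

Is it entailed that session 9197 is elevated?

Yes

By R15 (it has attribute L, it is rate-limited): it carries flag U.
By R16 (it is in state H): it is tagged N.
By R21 (it is authenticated, it is rate-limited): it is read-only.
By R13 (it carries flag U): it is in category Y.
By R2 (it is in category Y, it is read-only, it is in state H): it satisfies condition T.
By R20 (it satisfies condition T, it is tagged N): it is elevated.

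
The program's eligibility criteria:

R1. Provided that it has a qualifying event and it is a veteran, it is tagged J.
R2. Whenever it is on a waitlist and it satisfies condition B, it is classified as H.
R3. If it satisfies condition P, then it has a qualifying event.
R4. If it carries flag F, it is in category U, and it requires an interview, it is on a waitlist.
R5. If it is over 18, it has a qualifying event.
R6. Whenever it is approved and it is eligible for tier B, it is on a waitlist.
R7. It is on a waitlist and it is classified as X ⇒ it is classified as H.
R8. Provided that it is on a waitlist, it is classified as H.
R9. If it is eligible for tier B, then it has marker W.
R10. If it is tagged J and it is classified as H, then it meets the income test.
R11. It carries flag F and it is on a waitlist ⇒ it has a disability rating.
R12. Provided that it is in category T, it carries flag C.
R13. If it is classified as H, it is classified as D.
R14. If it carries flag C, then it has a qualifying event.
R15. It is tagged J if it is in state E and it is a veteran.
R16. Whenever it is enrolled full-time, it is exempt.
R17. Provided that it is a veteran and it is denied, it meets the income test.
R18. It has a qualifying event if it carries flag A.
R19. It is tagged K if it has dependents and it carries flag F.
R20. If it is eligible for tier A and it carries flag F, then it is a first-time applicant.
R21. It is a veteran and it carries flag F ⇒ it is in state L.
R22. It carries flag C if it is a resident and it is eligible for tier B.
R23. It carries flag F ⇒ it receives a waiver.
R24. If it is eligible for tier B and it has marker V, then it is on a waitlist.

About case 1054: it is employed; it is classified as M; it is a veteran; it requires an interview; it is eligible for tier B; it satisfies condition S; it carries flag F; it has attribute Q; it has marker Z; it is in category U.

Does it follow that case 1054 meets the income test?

No

Forward chaining from the given facts derives: is on a waitlist, is classified as H, has marker W, has a disability rating, is classified as D, is in state L, receives a waiver.
Rules concluding "it meets the income test": R10 needs "it is tagged J"; R17 needs "it is denied" — none of these are established.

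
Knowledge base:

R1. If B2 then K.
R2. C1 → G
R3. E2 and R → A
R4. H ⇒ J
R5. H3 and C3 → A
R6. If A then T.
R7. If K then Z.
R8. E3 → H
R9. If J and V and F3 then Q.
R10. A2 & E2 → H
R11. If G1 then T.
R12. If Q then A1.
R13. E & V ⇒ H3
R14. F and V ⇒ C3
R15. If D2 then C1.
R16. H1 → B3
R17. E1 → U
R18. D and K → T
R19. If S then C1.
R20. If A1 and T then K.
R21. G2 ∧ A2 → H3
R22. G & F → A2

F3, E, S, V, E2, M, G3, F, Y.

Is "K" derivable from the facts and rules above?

Yes

H3  (by R13: E, V)
C3  (by R14: F, V)
C1  (by R19: S)
G  (by R2: C1)
A  (by R5: H3, C3)
T  (by R6: A)
A2  (by R22: G, F)
H  (by R10: A2, E2)
J  (by R4: H)
Q  (by R9: J, V, F3)
A1  (by R12: Q)
K  (by R20: A1, T)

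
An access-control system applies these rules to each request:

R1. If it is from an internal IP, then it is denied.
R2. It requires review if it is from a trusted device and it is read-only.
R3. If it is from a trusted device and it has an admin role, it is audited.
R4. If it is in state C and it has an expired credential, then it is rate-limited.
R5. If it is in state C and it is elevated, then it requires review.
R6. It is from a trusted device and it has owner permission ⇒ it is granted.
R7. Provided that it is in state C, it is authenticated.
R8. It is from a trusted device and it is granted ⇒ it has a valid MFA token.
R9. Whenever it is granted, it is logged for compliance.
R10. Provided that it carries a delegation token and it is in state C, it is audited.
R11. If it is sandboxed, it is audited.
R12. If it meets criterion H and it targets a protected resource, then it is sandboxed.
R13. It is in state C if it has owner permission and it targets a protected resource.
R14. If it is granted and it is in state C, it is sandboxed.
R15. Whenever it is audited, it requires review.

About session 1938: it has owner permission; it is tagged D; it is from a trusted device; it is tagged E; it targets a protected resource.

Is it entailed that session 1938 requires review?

By R6 (it is from a trusted device, it has owner permission): it is granted.
By R13 (it has owner permission, it targets a protected resource): it is in state C.
By R14 (it is granted, it is in state C): it is sandboxed.
By R11 (it is sandboxed): it is audited.
By R15 (it is audited): it requires review.

Yes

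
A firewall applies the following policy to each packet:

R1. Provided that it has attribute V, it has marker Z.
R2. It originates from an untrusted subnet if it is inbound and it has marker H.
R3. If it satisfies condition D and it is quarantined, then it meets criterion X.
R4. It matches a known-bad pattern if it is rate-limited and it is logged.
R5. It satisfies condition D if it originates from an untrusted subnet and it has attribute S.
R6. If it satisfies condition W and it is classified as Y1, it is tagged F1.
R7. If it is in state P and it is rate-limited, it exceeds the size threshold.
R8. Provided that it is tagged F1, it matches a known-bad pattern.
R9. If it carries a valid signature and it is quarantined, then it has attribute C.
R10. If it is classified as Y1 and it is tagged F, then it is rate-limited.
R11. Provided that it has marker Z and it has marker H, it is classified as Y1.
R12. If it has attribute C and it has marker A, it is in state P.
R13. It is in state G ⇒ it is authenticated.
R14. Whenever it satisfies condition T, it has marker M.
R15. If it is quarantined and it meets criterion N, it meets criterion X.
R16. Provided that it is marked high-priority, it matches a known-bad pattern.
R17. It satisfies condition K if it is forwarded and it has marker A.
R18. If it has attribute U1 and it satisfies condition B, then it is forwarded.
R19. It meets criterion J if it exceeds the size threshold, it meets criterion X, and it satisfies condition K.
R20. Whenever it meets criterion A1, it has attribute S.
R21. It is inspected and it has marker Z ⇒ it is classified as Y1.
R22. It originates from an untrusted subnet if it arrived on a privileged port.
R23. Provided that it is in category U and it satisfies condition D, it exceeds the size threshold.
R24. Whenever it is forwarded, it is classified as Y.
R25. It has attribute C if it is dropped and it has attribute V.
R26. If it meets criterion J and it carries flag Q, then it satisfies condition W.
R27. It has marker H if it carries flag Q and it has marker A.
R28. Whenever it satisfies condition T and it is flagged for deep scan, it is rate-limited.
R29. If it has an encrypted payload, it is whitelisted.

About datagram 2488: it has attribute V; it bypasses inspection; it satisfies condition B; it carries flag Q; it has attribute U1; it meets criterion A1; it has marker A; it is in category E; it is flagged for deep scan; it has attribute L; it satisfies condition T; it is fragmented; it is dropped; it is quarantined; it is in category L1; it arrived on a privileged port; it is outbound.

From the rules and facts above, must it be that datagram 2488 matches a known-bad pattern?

Yes

By R1 (it has attribute V): it has marker Z.
By R18 (it has attribute U1, it satisfies condition B): it is forwarded.
By R20 (it meets criterion A1): it has attribute S.
By R22 (it arrived on a privileged port): it originates from an untrusted subnet.
By R25 (it is dropped, it has attribute V): it has attribute C.
By R27 (it carries flag Q, it has marker A): it has marker H.
By R28 (it satisfies condition T, it is flagged for deep scan): it is rate-limited.
By R5 (it originates from an untrusted subnet, it has attribute S): it satisfies condition D.
By R11 (it has marker Z, it has marker H): it is classified as Y1.
By R12 (it has attribute C, it has marker A): it is in state P.
By R17 (it is forwarded, it has marker A): it satisfies condition K.
By R3 (it satisfies condition D, it is quarantined): it meets criterion X.
By R7 (it is in state P, it is rate-limited): it exceeds the size threshold.
By R19 (it exceeds the size threshold, it meets criterion X, it satisfies condition K): it meets criterion J.
By R26 (it meets criterion J, it carries flag Q): it satisfies condition W.
By R6 (it satisfies condition W, it is classified as Y1): it is tagged F1.
By R8 (it is tagged F1): it matches a known-bad pattern.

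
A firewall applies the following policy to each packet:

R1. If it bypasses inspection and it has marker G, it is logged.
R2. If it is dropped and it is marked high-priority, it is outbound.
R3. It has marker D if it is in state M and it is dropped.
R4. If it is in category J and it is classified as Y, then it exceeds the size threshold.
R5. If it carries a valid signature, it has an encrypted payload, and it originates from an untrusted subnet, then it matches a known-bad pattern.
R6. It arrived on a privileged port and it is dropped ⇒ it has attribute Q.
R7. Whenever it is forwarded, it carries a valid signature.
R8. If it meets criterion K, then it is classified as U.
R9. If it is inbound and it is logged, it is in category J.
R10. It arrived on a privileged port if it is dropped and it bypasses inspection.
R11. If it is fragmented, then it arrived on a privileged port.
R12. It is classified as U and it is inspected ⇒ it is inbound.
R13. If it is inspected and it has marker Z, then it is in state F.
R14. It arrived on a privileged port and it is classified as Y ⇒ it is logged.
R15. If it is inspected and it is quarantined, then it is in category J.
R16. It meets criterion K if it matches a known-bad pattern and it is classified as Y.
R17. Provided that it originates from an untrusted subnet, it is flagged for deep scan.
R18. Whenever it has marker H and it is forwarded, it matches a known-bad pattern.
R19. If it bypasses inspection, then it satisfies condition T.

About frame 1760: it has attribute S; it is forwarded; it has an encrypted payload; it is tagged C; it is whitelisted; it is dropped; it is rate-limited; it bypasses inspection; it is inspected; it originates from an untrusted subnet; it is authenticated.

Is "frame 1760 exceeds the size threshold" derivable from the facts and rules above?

Forward chaining from the given facts derives: carries a valid signature, arrived on a privileged port, is flagged for deep scan, satisfies condition T, matches a known-bad pattern, has attribute Q.
The only rule concluding "it exceeds the size threshold" is R4, which needs "it is in category J"; that is never established.

No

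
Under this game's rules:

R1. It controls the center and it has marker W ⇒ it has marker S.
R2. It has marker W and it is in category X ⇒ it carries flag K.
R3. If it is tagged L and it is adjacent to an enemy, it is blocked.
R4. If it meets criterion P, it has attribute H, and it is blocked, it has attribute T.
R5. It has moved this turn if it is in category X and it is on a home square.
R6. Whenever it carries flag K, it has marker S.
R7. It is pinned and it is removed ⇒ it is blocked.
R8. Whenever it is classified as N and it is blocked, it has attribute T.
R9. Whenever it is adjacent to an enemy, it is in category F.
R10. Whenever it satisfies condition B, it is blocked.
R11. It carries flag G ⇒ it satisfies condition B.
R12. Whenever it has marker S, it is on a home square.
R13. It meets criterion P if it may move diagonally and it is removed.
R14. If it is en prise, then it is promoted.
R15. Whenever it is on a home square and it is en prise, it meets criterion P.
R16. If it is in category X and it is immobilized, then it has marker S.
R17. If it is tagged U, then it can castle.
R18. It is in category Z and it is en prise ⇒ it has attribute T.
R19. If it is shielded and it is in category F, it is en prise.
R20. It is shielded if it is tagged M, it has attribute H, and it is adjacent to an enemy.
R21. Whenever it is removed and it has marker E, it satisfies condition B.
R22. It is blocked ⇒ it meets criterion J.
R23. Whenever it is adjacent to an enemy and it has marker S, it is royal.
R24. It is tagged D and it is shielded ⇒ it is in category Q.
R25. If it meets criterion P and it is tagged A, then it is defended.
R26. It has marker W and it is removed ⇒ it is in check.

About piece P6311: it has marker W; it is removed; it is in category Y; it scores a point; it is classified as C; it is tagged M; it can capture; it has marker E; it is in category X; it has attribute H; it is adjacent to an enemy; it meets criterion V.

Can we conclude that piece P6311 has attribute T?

Yes

By R2 (it has marker W, it is in category X): it carries flag K.
By R6 (it carries flag K): it has marker S.
By R9 (it is adjacent to an enemy): it is in category F.
By R12 (it has marker S): it is on a home square.
By R20 (it is tagged M, it has attribute H, it is adjacent to an enemy): it is shielded.
By R21 (it is removed, it has marker E): it satisfies condition B.
By R10 (it satisfies condition B): it is blocked.
By R19 (it is shielded, it is in category F): it is en prise.
By R15 (it is on a home square, it is en prise): it meets criterion P.
By R4 (it meets criterion P, it has attribute H, it is blocked): it has attribute T.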